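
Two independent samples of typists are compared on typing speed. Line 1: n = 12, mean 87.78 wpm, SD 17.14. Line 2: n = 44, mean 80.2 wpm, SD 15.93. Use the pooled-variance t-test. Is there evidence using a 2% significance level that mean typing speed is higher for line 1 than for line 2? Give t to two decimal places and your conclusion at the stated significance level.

t = 1.44; fail to reject H0

Let group 1 = line 1, group 2 = line 2. H0: μ_1 = μ_2; H1: μ_1 > μ_2 (two-sample pooled-variance t-test, right-tailed).
s_p² = [(12−1)·17.14² + (44−1)·15.93²]/(12+44−2) = 261.916
t = (87.78 − 80.2)/√[261.916·(1/12 + 1/44)] = 1.44
df = n₁ + n₂ − 2 = 54
p-value = P(T ≥ 1.44) ≈ 0.078
Since p ≈ 0.078 > α = 0.02, fail to reject H0; the data do not provide sufficient evidence against H0.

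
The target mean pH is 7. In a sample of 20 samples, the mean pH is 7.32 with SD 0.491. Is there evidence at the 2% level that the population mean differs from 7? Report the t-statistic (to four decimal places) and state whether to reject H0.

t = 2.9146; reject H0

H0: μ = 7; H1: μ ≠ 7 (one-sample t-test, two-sided).
t = (x̄ − μ₀)/(s/√n) = (7.32 − 7)/(0.491/√20) = 2.9146
df = n − 1 = 19
Two-sided p-value ≈ 0.009
Since p ≈ 0.009 < α = 0.02, reject H0; the evidence is statistically significant.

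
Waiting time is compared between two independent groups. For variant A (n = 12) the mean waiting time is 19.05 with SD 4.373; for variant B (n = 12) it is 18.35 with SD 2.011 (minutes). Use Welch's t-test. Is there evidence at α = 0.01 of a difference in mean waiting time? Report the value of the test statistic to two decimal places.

Let group 1 = variant A, group 2 = variant B. H0: μ_1 = μ_2; H1: μ_1 ≠ μ_2 (Welch's two-sample t-test, two-sided).
t = (x̄_1 − x̄_2)/√(s_1²/n_1 + s_2²/n_2) = (19.05 − 18.35)/√(4.373²/12 + 2.011²/12) = 0.50
Welch–Satterthwaite df ≈ 15.45
Two-sided p-value ≈ 0.622
Since p ≈ 0.622 > α = 0.01, fail to reject H0; the evidence is not statistically significant.

0.50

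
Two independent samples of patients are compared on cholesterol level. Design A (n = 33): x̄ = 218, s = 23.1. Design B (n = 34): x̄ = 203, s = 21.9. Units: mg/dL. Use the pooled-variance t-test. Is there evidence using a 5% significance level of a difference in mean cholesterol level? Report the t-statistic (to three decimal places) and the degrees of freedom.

t = 2.728, df = 65

Let group 1 = design A, group 2 = design B. H0: μ_1 = μ_2; H1: μ_1 ≠ μ_2 (two-sample pooled-variance t-test, two-sided).
s_p² = [(33−1)·23.1² + (34−1)·21.9²]/(33+34−2) = 506.195
t = (218 − 203)/√[506.195·(1/33 + 1/34)] = 2.728
df = n₁ + n₂ − 2 = 65
Two-sided p-value ≈ 0.0082
Since p ≈ 0.0082 < α = 0.05, reject H0; the evidence is statistically significant.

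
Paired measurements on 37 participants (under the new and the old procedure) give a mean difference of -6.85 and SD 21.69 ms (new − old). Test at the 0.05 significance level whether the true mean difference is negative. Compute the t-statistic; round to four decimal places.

-1.9210

H0: μ_d = 0; H1: μ_d < 0 (paired t-test on the differences, left-tailed).
t = d̄/(s_d/√n) = -6.85/(21.69/√37) = -1.9210
df = n − 1 = 36
p-value = P(T ≤ -1.9210) ≈ 0.0313
Since p ≈ 0.0313 < α = 0.05, reject H0; the data support H1.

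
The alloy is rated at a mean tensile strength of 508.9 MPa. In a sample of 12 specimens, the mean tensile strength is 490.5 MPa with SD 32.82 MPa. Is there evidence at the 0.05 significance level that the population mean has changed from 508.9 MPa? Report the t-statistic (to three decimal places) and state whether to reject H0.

H0: μ = 508.9; H1: μ ≠ 508.9 (one-sample t-test, two-sided).
t = (x̄ − μ₀)/(s/√n) = (490.5 − 508.9)/(32.82/√12) = -1.942
df = n − 1 = 11
Two-sided p-value ≈ 0.0782
Since p ≈ 0.0782 > α = 0.05, fail to reject H0; the data do not provide sufficient evidence against H0.

t = -1.942; fail to reject H0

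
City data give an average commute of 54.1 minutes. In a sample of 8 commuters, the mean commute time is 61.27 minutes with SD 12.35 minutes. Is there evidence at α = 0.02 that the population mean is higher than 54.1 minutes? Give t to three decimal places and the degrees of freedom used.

t = 1.642, df = 7

H0: μ = 54.1; H1: μ > 54.1 (one-sample t-test, right-tailed).
t = (x̄ − μ₀)/(s/√n) = (61.27 − 54.1)/(12.35/√8) = 1.642
df = n − 1 = 7
p-value = P(T ≥ 1.642) ≈ 0.072
Since p ≈ 0.072 > α = 0.02, fail to reject H0; the data do not provide sufficient evidence against H0.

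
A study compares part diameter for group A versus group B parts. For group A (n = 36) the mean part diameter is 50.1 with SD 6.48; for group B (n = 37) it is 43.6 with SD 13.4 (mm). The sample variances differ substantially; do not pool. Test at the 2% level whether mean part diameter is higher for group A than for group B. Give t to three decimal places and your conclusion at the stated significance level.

Let group 1 = group A, group 2 = group B. H0: μ_1 = μ_2; H1: μ_1 > μ_2 (Welch's two-sample t-test, right-tailed).
t = (x̄_1 − x̄_2)/√(s_1²/n_1 + s_2²/n_2) = (50.1 − 43.6)/√(6.48²/36 + 13.4²/37) = 2.649
Welch–Satterthwaite df ≈ 52.28
p-value = P(T ≥ 2.649) ≈ 0.005
Since p ≈ 0.005 < α = 0.02, reject H0; the evidence is statistically significant.

t = 2.649; reject H0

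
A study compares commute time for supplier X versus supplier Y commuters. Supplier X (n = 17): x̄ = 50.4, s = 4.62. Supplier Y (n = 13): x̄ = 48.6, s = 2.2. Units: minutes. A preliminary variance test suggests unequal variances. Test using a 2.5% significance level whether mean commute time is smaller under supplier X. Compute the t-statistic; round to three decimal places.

Let group 1 = supplier X, group 2 = supplier Y. H0: μ_1 = μ_2; H1: μ_1 < μ_2 (Welch's two-sample t-test, left-tailed).
t = (x̄_1 − x̄_2)/√(s_1²/n_1 + s_2²/n_2) = (50.4 − 48.6)/√(4.62²/17 + 2.2²/13) = 1.411
Welch–Satterthwaite df ≈ 24.07
p-value = P(T ≤ 1.411) ≈ 0.914
Since p ≈ 0.914 > α = 0.025, fail to reject H0; the evidence is not statistically significant.

1.411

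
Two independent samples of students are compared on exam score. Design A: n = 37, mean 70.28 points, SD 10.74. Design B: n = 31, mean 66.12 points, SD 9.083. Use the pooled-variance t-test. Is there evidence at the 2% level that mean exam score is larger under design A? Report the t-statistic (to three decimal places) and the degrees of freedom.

t = 1.705, df = 66

Let group 1 = design A, group 2 = design B. H0: μ_1 = μ_2; H1: μ_1 > μ_2 (two-sample pooled-variance t-test, right-tailed).
s_p² = [(37−1)·10.74² + (31−1)·9.083²]/(37+31−2) = 100.417
t = (70.28 − 66.12)/√[100.417·(1/37 + 1/31)] = 1.705
df = n₁ + n₂ − 2 = 66
p-value = P(T ≥ 1.705) ≈ 0.0465
Since p ≈ 0.0465 > α = 0.02, fail to reject H0; the data do not provide sufficient evidence against H0.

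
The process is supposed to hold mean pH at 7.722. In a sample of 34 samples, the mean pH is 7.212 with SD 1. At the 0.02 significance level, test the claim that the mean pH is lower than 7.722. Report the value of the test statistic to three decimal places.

H0: μ = 7.722; H1: μ < 7.722 (one-sample t-test, left-tailed).
t = (x̄ − μ₀)/(s/√n) = (7.212 − 7.722)/(1/√34) = -2.974
df = n − 1 = 33
p-value = P(T ≤ -2.974) ≈ 0.003
Since p ≈ 0.003 < α = 0.02, reject H0; the evidence is statistically significant.

-2.974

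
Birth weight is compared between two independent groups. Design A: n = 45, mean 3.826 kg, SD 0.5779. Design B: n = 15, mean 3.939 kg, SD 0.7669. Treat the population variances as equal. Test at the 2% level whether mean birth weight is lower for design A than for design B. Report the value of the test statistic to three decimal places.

Let group 1 = design A, group 2 = design B. H0: μ_1 = μ_2; H1: μ_1 < μ_2 (two-sample pooled-variance t-test, left-tailed).
s_p² = [(45−1)·0.5779² + (15−1)·0.7669²]/(45+15−2) = 0.395319
t = (3.826 − 3.939)/√[0.395319·(1/45 + 1/15)] = -0.603
df = n₁ + n₂ − 2 = 58
p-value = P(T ≤ -0.603) ≈ 0.2745
Since p ≈ 0.2745 > α = 0.02, fail to reject H0; the evidence is not statistically significant.

-0.603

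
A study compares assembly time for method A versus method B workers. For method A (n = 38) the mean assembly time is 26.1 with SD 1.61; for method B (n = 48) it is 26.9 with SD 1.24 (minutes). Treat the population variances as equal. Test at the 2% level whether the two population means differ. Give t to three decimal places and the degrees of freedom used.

t = -2.604, df = 84

Let group 1 = method A, group 2 = method B. H0: μ_1 = μ_2; H1: μ_1 ≠ μ_2 (two-sample pooled-variance t-test, two-sided).
s_p² = [(38−1)·1.61² + (48−1)·1.24²]/(38+48−2) = 2.00208
t = (26.1 − 26.9)/√[2.00208·(1/38 + 1/48)] = -2.604
df = n₁ + n₂ − 2 = 84
Two-sided p-value ≈ 0.0109
Since p ≈ 0.0109 < α = 0.02, reject H0; the data support H1.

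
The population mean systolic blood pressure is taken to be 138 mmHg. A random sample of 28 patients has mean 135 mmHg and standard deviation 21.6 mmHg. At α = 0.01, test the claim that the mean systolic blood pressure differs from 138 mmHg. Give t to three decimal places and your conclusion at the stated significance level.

H0: μ = 138; H1: μ ≠ 138 (one-sample t-test, two-sided).
t = (x̄ − μ₀)/(s/√n) = (135 − 138)/(21.6/√28) = -0.735
df = n − 1 = 27
Two-sided p-value ≈ 0.4687
Since p ≈ 0.4687 > α = 0.01, fail to reject H0; the data do not provide sufficient evidence against H0.

t = -0.735; fail to reject H0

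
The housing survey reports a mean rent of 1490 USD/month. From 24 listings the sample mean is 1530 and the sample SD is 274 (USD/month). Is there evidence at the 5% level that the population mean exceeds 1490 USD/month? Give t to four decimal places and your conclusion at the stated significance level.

H0: μ = 1490; H1: μ > 1490 (one-sample t-test, right-tailed).
t = (x̄ − μ₀)/(s/√n) = (1530 − 1490)/(274/√24) = 0.7152
df = n − 1 = 23
p-value = P(T ≥ 0.7152) ≈ 0.2408
Since p ≈ 0.2408 > α = 0.05, fail to reject H0; the evidence is not statistically significant.

t = 0.7152; fail to reject H0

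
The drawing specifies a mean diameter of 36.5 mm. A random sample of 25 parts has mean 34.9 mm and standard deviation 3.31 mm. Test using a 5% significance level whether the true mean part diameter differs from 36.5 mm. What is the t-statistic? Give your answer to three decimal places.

-2.417

H0: μ = 36.5; H1: μ ≠ 36.5 (one-sample t-test, two-sided).
t = (x̄ − μ₀)/(s/√n) = (34.9 − 36.5)/(3.31/√25) = -2.417
df = n − 1 = 24
Two-sided p-value ≈ 0.024
Since p ≈ 0.024 < α = 0.05, reject H0; the evidence is statistically significant.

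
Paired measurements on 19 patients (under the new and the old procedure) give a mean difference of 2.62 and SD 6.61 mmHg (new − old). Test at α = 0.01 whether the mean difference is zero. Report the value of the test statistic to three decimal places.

1.728

H0: μ_d = 0; H1: μ_d ≠ 0 (paired t-test on the differences, two-sided).
t = d̄/(s_d/√n) = 2.62/(6.61/√19) = 1.728
df = n − 1 = 18
Two-sided p-value ≈ 0.1012
Since p ≈ 0.1012 > α = 0.01, fail to reject H0; the data do not provide sufficient evidence against H0.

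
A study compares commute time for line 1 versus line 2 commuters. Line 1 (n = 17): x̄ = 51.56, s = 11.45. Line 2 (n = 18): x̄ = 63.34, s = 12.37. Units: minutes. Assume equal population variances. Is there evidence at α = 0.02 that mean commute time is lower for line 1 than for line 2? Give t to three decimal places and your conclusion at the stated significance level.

Let group 1 = line 1, group 2 = line 2. H0: μ_1 = μ_2; H1: μ_1 < μ_2 (two-sample pooled-variance t-test, left-tailed).
s_p² = [(17−1)·11.45² + (18−1)·12.37²]/(17+18−2) = 142.392
t = (51.56 − 63.34)/√[142.392·(1/17 + 1/18)] = -2.919
df = n₁ + n₂ − 2 = 33
p-value = P(T ≤ -2.919) ≈ 0.003
Since p ≈ 0.003 < α = 0.02, reject H0; the data support H1.

t = -2.919; reject H0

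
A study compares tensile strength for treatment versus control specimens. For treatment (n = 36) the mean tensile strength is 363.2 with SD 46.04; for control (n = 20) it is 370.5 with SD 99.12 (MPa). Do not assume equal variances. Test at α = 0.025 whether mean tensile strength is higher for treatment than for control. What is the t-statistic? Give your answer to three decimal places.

-0.311

Let group 1 = treatment, group 2 = control. H0: μ_1 = μ_2; H1: μ_1 > μ_2 (Welch's two-sample t-test, right-tailed).
t = (x̄_1 − x̄_2)/√(s_1²/n_1 + s_2²/n_2) = (363.2 − 370.5)/√(46.04²/36 + 99.12²/20) = -0.311
Welch–Satterthwaite df ≈ 23.64
p-value = P(T ≥ -0.311) ≈ 0.621
Since p ≈ 0.621 > α = 0.025, fail to reject H0; the data do not provide sufficient evidence against H0.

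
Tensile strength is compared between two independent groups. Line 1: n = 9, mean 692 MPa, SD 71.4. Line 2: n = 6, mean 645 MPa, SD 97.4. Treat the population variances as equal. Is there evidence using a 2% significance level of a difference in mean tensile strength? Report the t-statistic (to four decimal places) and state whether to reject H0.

Let group 1 = line 1, group 2 = line 2. H0: μ_1 = μ_2; H1: μ_1 ≠ μ_2 (two-sample pooled-variance t-test, two-sided).
s_p² = [(9−1)·71.4² + (6−1)·97.4²]/(9+6−2) = 6785.96
t = (692 − 645)/√[6785.96·(1/9 + 1/6)] = 1.0825
df = n₁ + n₂ − 2 = 13
Two-sided p-value ≈ 0.2987
Since p ≈ 0.2987 > α = 0.02, fail to reject H0; the data do not provide sufficient evidence against H0.

t = 1.0825; fail to reject H0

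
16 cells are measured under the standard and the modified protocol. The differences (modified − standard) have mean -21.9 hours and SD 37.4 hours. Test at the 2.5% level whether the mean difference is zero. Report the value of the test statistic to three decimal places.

-2.342

H0: μ_d = 0; H1: μ_d ≠ 0 (paired t-test on the differences, two-sided).
t = d̄/(s_d/√n) = -21.9/(37.4/√16) = -2.342
df = n − 1 = 15
Two-sided p-value ≈ 0.0334
Since p ≈ 0.0334 > α = 0.025, fail to reject H0; the data do not provide sufficient evidence against H0.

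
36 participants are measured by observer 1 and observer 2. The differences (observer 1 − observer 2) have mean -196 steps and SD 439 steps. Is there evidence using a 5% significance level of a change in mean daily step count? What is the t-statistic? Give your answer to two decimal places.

-2.68

H0: μ_d = 0; H1: μ_d ≠ 0 (paired t-test on the differences, two-sided).
t = d̄/(s_d/√n) = -196/(439/√36) = -2.68
df = n − 1 = 35
Two-sided p-value ≈ 0.011
Since p ≈ 0.011 < α = 0.05, reject H0; the data support H1.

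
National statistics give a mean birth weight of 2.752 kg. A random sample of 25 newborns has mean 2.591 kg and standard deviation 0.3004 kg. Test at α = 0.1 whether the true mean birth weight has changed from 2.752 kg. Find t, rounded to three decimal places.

-2.680

H0: μ = 2.752; H1: μ ≠ 2.752 (one-sample t-test, two-sided).
t = (x̄ − μ₀)/(s/√n) = (2.591 − 2.752)/(0.3004/√25) = -2.680
df = n − 1 = 24
Two-sided p-value ≈ 0.013
Since p ≈ 0.013 < α = 0.1, reject H0; the evidence is statistically significant.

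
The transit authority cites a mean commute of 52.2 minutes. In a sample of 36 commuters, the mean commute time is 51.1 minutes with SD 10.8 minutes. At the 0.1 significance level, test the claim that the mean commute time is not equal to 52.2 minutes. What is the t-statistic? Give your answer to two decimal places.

H0: μ = 52.2; H1: μ ≠ 52.2 (one-sample t-test, two-sided).
t = (x̄ − μ₀)/(s/√n) = (51.1 − 52.2)/(10.8/√36) = -0.61
df = n − 1 = 35
Two-sided p-value ≈ 0.545
Since p ≈ 0.545 > α = 0.1, fail to reject H0; the data do not provide sufficient evidence against H0.

-0.61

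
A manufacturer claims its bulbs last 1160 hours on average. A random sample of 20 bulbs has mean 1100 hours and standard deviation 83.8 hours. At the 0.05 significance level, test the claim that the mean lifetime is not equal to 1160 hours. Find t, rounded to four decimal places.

H0: μ = 1160; H1: μ ≠ 1160 (one-sample t-test, two-sided).
t = (x̄ − μ₀)/(s/√n) = (1100 − 1160)/(83.8/√20) = -3.2020
df = n − 1 = 19
Two-sided p-value ≈ 0.0047
Since p ≈ 0.0047 < α = 0.05, reject H0; the evidence is statistically significant.

-3.2020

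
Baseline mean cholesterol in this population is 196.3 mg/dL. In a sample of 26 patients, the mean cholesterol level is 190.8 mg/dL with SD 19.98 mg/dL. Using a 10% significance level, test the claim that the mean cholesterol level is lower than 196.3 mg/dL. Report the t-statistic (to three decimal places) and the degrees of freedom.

t = -1.404, df = 25

H0: μ = 196.3; H1: μ < 196.3 (one-sample t-test, left-tailed).
t = (x̄ − μ₀)/(s/√n) = (190.8 − 196.3)/(19.98/√26) = -1.404
df = n − 1 = 25
p-value = P(T ≤ -1.404) ≈ 0.0864
Since p ≈ 0.0864 < α = 0.1, reject H0; the evidence is statistically significant.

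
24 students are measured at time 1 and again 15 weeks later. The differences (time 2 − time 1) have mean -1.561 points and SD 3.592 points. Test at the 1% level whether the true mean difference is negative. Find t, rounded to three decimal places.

H0: μ_d = 0; H1: μ_d < 0 (paired t-test on the differences, left-tailed).
t = d̄/(s_d/√n) = -1.561/(3.592/√24) = -2.129
df = n − 1 = 23
p-value = P(T ≤ -2.129) ≈ 0.0221
Since p ≈ 0.0221 > α = 0.01, fail to reject H0; the data do not provide sufficient evidence against H0.

-2.129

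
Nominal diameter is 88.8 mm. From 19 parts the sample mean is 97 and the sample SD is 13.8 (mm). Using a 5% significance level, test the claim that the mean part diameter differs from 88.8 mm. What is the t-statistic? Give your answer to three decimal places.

2.590

H0: μ = 88.8; H1: μ ≠ 88.8 (one-sample t-test, two-sided).
t = (x̄ − μ₀)/(s/√n) = (97 − 88.8)/(13.8/√19) = 2.590
df = n − 1 = 18
Two-sided p-value ≈ 0.018
Since p ≈ 0.018 < α = 0.05, reject H0; the evidence is statistically significant.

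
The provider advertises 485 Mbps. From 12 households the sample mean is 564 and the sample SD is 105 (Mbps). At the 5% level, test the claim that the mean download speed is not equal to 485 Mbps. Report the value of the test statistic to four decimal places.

2.6063

H0: μ = 485; H1: μ ≠ 485 (one-sample t-test, two-sided).
t = (x̄ − μ₀)/(s/√n) = (564 − 485)/(105/√12) = 2.6063
df = n − 1 = 11
Two-sided p-value ≈ 0.024
Since p ≈ 0.024 < α = 0.05, reject H0; the data support H1.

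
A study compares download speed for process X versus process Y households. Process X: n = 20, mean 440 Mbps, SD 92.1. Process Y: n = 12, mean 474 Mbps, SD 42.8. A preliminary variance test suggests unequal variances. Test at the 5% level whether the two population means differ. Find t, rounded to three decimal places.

-1.416

Let group 1 = process X, group 2 = process Y. H0: μ_1 = μ_2; H1: μ_1 ≠ μ_2 (Welch's two-sample t-test, two-sided).
t = (x̄_1 − x̄_2)/√(s_1²/n_1 + s_2²/n_2) = (440 − 474)/√(92.1²/20 + 42.8²/12) = -1.416
Welch–Satterthwaite df ≈ 28.71
Two-sided p-value ≈ 0.168
Since p ≈ 0.168 > α = 0.05, fail to reject H0; the evidence is not statistically significant.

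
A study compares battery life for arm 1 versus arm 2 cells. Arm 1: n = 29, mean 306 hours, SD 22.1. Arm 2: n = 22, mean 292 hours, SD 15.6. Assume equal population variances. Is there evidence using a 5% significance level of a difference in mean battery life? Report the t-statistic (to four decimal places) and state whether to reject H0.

t = 2.5289; reject H0

Let group 1 = arm 1, group 2 = arm 2. H0: μ_1 = μ_2; H1: μ_1 ≠ μ_2 (two-sample pooled-variance t-test, two-sided).
s_p² = [(29−1)·22.1² + (22−1)·15.6²]/(29+22−2) = 383.389
t = (306 − 292)/√[383.389·(1/29 + 1/22)] = 2.5289
df = n₁ + n₂ − 2 = 49
Two-sided p-value ≈ 0.015
Since p ≈ 0.015 < α = 0.05, reject H0; the data support H1.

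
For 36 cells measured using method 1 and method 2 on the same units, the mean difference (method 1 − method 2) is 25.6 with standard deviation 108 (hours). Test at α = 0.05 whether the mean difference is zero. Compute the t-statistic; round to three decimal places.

H0: μ_d = 0; H1: μ_d ≠ 0 (paired t-test on the differences, two-sided).
t = d̄/(s_d/√n) = 25.6/(108/√36) = 1.422
df = n − 1 = 35
Two-sided p-value ≈ 0.1638
Since p ≈ 0.1638 > α = 0.05, fail to reject H0; the data do not provide sufficient evidence against H0.

1.422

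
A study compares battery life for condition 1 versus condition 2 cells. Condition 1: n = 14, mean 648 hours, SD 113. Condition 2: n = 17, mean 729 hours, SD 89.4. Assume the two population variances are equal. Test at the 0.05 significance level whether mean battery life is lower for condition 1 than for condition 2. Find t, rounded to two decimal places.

Let group 1 = condition 1, group 2 = condition 2. H0: μ_1 = μ_2; H1: μ_1 < μ_2 (two-sample pooled-variance t-test, left-tailed).
s_p² = [(14−1)·113² + (17−1)·89.4²]/(14+17−2) = 10133.6
t = (648 − 729)/√[10133.6·(1/14 + 1/17)] = -2.23
df = n₁ + n₂ − 2 = 29
p-value = P(T ≤ -2.23) ≈ 0.0168
Since p ≈ 0.0168 < α = 0.05, reject H0; the data support H1.

-2.23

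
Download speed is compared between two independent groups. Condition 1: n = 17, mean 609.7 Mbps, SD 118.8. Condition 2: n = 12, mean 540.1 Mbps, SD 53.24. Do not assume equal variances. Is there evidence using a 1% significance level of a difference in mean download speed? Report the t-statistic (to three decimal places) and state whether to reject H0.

t = 2.131; fail to reject H0

Let group 1 = condition 1, group 2 = condition 2. H0: μ_1 = μ_2; H1: μ_1 ≠ μ_2 (Welch's two-sample t-test, two-sided).
t = (x̄_1 − x̄_2)/√(s_1²/n_1 + s_2²/n_2) = (609.7 − 540.1)/√(118.8²/17 + 53.24²/12) = 2.131
Welch–Satterthwaite df ≈ 23.62
Two-sided p-value ≈ 0.0437
Since p ≈ 0.0437 > α = 0.01, fail to reject H0; the evidence is not statistically significant.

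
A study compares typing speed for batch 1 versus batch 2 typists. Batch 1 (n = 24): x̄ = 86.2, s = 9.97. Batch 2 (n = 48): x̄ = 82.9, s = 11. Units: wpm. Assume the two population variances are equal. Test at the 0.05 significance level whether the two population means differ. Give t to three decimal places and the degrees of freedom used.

Let group 1 = batch 1, group 2 = batch 2. H0: μ_1 = μ_2; H1: μ_1 ≠ μ_2 (two-sample pooled-variance t-test, two-sided).
s_p² = [(24−1)·9.97² + (48−1)·11²]/(24+48−2) = 113.903
t = (86.2 − 82.9)/√[113.903·(1/24 + 1/48)] = 1.237
df = n₁ + n₂ − 2 = 70
Two-sided p-value ≈ 0.2203
Since p ≈ 0.2203 > α = 0.05, fail to reject H0; the data do not provide sufficient evidence against H0.

t = 1.237, df = 70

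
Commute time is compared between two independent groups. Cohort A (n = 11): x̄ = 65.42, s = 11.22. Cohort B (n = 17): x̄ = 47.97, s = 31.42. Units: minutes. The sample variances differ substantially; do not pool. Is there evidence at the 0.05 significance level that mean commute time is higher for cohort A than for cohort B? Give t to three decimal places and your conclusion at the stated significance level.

t = 2.093; reject H0

Let group 1 = cohort A, group 2 = cohort B. H0: μ_1 = μ_2; H1: μ_1 > μ_2 (Welch's two-sample t-test, right-tailed).
t = (x̄_1 − x̄_2)/√(s_1²/n_1 + s_2²/n_2) = (65.42 − 47.97)/√(11.22²/11 + 31.42²/17) = 2.093
Welch–Satterthwaite df ≈ 21.59
p-value = P(T ≥ 2.093) ≈ 0.024
Since p ≈ 0.024 < α = 0.05, reject H0; the evidence is statistically significant.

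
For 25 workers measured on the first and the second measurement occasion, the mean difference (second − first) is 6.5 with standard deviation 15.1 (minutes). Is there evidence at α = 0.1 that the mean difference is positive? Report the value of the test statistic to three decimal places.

2.152

H0: μ_d = 0; H1: μ_d > 0 (paired t-test on the differences, right-tailed).
t = d̄/(s_d/√n) = 6.5/(15.1/√25) = 2.152
df = n − 1 = 24
p-value = P(T ≥ 2.152) ≈ 0.021
Since p ≈ 0.021 < α = 0.1, reject H0; the evidence is statistically significant.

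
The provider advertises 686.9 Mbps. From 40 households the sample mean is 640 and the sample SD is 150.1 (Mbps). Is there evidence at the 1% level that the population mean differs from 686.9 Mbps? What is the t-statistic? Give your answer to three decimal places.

H0: μ = 686.9; H1: μ ≠ 686.9 (one-sample t-test, two-sided).
t = (x̄ − μ₀)/(s/√n) = (640 − 686.9)/(150.1/√40) = -1.976
df = n − 1 = 39
Two-sided p-value ≈ 0.055
Since p ≈ 0.055 > α = 0.01, fail to reject H0; the evidence is not statistically significant.

-1.976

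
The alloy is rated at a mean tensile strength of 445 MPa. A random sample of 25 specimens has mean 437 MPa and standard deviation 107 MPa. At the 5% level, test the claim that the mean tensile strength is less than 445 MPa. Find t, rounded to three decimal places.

H0: μ = 445; H1: μ < 445 (one-sample t-test, left-tailed).
t = (x̄ − μ₀)/(s/√n) = (437 − 445)/(107/√25) = -0.374
df = n − 1 = 24
p-value = P(T ≤ -0.374) ≈ 0.356
Since p ≈ 0.356 > α = 0.05, fail to reject H0; the data do not provide sufficient evidence against H0.

-0.374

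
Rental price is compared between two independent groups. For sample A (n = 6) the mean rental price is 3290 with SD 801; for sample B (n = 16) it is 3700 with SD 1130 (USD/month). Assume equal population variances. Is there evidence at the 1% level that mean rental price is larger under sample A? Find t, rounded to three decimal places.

Let group 1 = sample A, group 2 = sample B. H0: μ_1 = μ_2; H1: μ_1 > μ_2 (two-sample pooled-variance t-test, right-tailed).
s_p² = [(6−1)·801² + (16−1)·1130²]/(6+16−2) = 1118080
t = (3290 − 3700)/√[1118080·(1/6 + 1/16)] = -0.810
df = n₁ + n₂ − 2 = 20
p-value = P(T ≥ -0.810) ≈ 0.786
Since p ≈ 0.786 > α = 0.01, fail to reject H0; the evidence is not statistically significant.

-0.810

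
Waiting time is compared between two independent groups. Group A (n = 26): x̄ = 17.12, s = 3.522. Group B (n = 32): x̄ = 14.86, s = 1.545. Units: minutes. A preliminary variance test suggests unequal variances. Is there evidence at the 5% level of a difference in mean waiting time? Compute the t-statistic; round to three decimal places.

Let group 1 = group A, group 2 = group B. H0: μ_1 = μ_2; H1: μ_1 ≠ μ_2 (Welch's two-sample t-test, two-sided).
t = (x̄_1 − x̄_2)/√(s_1²/n_1 + s_2²/n_2) = (17.12 − 14.86)/√(3.522²/26 + 1.545²/32) = 3.043
Welch–Satterthwaite df ≈ 32.78
Two-sided p-value ≈ 0.005
Since p ≈ 0.005 < α = 0.05, reject H0; the data support H1.

3.043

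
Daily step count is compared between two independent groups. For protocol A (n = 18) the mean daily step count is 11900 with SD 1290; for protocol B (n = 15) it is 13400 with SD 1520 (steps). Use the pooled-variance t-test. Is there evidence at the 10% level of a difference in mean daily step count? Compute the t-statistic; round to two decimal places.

Let group 1 = protocol A, group 2 = protocol B. H0: μ_1 = μ_2; H1: μ_1 ≠ μ_2 (two-sample pooled-variance t-test, two-sided).
s_p² = [(18−1)·1290² + (15−1)·1520²]/(18+15−2) = 1955980
t = (11900 − 13400)/√[1955980·(1/18 + 1/15)] = -3.07
df = n₁ + n₂ − 2 = 31
Two-sided p-value ≈ 0.004
Since p ≈ 0.004 < α = 0.1, reject H0; the evidence is statistically significant.

-3.07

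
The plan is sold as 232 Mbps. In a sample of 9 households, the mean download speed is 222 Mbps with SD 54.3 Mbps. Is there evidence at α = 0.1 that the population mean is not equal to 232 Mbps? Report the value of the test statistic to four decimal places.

-0.5525

H0: μ = 232; H1: μ ≠ 232 (one-sample t-test, two-sided).
t = (x̄ − μ₀)/(s/√n) = (222 − 232)/(54.3/√9) = -0.5525
df = n − 1 = 8
Two-sided p-value ≈ 0.5957
Since p ≈ 0.5957 > α = 0.1, fail to reject H0; the data do not provide sufficient evidence against H0.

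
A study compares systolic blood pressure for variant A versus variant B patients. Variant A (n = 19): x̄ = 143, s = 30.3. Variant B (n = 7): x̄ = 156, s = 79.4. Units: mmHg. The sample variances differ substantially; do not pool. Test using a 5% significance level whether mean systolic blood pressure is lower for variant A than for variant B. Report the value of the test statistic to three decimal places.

Let group 1 = variant A, group 2 = variant B. H0: μ_1 = μ_2; H1: μ_1 < μ_2 (Welch's two-sample t-test, left-tailed).
t = (x̄_1 − x̄_2)/√(s_1²/n_1 + s_2²/n_2) = (143 − 156)/√(30.3²/19 + 79.4²/7) = -0.422
Welch–Satterthwaite df ≈ 6.65
p-value = P(T ≤ -0.422) ≈ 0.3432
Since p ≈ 0.3432 > α = 0.05, fail to reject H0; the data do not provide sufficient evidence against H0.

-0.422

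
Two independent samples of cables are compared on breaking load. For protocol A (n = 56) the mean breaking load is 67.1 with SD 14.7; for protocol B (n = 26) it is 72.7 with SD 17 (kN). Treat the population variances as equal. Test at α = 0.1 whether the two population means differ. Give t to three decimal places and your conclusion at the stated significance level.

Let group 1 = protocol A, group 2 = protocol B. H0: μ_1 = μ_2; H1: μ_1 ≠ μ_2 (two-sample pooled-variance t-test, two-sided).
s_p² = [(56−1)·14.7² + (26−1)·17²]/(56+26−2) = 238.874
t = (67.1 − 72.7)/√[238.874·(1/56 + 1/26)] = -1.527
df = n₁ + n₂ − 2 = 80
Two-sided p-value ≈ 0.131
Since p ≈ 0.131 > α = 0.1, fail to reject H0; the data do not provide sufficient evidence against H0.

t = -1.527; fail to reject H0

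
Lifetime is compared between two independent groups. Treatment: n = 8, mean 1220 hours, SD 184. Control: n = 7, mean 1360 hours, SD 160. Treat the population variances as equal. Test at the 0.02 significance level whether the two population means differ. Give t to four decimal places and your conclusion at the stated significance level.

Let group 1 = treatment, group 2 = control. H0: μ_1 = μ_2; H1: μ_1 ≠ μ_2 (two-sample pooled-variance t-test, two-sided).
s_p² = [(8−1)·184² + (7−1)·160²]/(8+7−2) = 30045.5
t = (1220 − 1360)/√[30045.5·(1/8 + 1/7)] = -1.5606
df = n₁ + n₂ − 2 = 13
Two-sided p-value ≈ 0.1426
Since p ≈ 0.1426 > α = 0.02, fail to reject H0; the data do not provide sufficient evidence against H0.

t = -1.5606; fail to reject H0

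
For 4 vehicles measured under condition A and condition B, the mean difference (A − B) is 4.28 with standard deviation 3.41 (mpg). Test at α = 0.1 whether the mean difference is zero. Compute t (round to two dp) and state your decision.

H0: μ_d = 0; H1: μ_d ≠ 0 (paired t-test on the differences, two-sided).
t = d̄/(s_d/√n) = 4.28/(3.41/√4) = 2.51
df = n − 1 = 3
Two-sided p-value ≈ 0.087
Since p ≈ 0.087 < α = 0.1, reject H0; the evidence is statistically significant.

t = 2.51; reject H0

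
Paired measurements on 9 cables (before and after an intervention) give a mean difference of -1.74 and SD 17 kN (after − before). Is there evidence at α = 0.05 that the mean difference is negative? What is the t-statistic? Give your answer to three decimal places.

-0.307

H0: μ_d = 0; H1: μ_d < 0 (paired t-test on the differences, left-tailed).
t = d̄/(s_d/√n) = -1.74/(17/√9) = -0.307
df = n − 1 = 8
p-value = P(T ≤ -0.307) ≈ 0.383
Since p ≈ 0.383 > α = 0.05, fail to reject H0; the data do not provide sufficient evidence against H0.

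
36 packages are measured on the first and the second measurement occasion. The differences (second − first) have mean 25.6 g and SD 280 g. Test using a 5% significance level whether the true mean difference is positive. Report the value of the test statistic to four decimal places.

H0: μ_d = 0; H1: μ_d > 0 (paired t-test on the differences, right-tailed).
t = d̄/(s_d/√n) = 25.6/(280/√36) = 0.5486
df = n − 1 = 35
p-value = P(T ≥ 0.5486) ≈ 0.293
Since p ≈ 0.293 > α = 0.05, fail to reject H0; the data do not provide sufficient evidence against H0.

0.5486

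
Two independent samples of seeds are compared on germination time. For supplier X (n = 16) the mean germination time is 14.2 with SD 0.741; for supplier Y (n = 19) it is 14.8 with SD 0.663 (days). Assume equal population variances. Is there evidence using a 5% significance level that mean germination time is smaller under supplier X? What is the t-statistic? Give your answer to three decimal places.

-2.528

Let group 1 = supplier X, group 2 = supplier Y. H0: μ_1 = μ_2; H1: μ_1 < μ_2 (two-sample pooled-variance t-test, left-tailed).
s_p² = [(16−1)·0.741² + (19−1)·0.663²]/(16+19−2) = 0.489347
t = (14.2 − 14.8)/√[0.489347·(1/16 + 1/19)] = -2.528
df = n₁ + n₂ − 2 = 33
p-value = P(T ≤ -2.528) ≈ 0.0082
Since p ≈ 0.0082 < α = 0.05, reject H0; the evidence is statistically significant.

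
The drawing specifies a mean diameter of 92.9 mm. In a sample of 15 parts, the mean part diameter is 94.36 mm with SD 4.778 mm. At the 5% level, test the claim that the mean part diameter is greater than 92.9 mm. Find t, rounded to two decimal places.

1.18

H0: μ = 92.9; H1: μ > 92.9 (one-sample t-test, right-tailed).
t = (x̄ − μ₀)/(s/√n) = (94.36 − 92.9)/(4.778/√15) = 1.18
df = n − 1 = 14
p-value = P(T ≥ 1.18) ≈ 0.128
Since p ≈ 0.128 > α = 0.05, fail to reject H0; the data do not provide sufficient evidence against H0.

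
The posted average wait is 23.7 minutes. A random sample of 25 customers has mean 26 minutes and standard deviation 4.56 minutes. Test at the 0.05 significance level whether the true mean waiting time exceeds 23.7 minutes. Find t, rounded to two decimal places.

H0: μ = 23.7; H1: μ > 23.7 (one-sample t-test, right-tailed).
t = (x̄ − μ₀)/(s/√n) = (26 − 23.7)/(4.56/√25) = 2.52
df = n − 1 = 24
p-value = P(T ≥ 2.52) ≈ 0.009
Since p ≈ 0.009 < α = 0.05, reject H0; the evidence is statistically significant.

2.52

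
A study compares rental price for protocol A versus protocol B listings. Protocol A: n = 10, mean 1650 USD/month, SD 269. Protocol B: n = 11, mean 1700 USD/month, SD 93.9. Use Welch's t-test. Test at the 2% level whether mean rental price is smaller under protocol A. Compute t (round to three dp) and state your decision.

Let group 1 = protocol A, group 2 = protocol B. H0: μ_1 = μ_2; H1: μ_1 < μ_2 (Welch's two-sample t-test, left-tailed).
t = (x̄_1 − x̄_2)/√(s_1²/n_1 + s_2²/n_2) = (1650 − 1700)/√(269²/10 + 93.9²/11) = -0.558
Welch–Satterthwaite df ≈ 10.98
p-value = P(T ≤ -0.558) ≈ 0.294
Since p ≈ 0.294 > α = 0.02, fail to reject H0; the data do not provide sufficient evidence against H0.

t = -0.558; fail to reject H0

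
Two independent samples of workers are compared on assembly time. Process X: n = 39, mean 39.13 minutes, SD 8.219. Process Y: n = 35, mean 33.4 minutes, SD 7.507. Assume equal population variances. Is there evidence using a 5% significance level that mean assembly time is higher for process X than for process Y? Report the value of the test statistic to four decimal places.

Let group 1 = process X, group 2 = process Y. H0: μ_1 = μ_2; H1: μ_1 > μ_2 (two-sample pooled-variance t-test, right-tailed).
s_p² = [(39−1)·8.219² + (35−1)·7.507²]/(39+35−2) = 62.2645
t = (39.13 − 33.4)/√[62.2645·(1/39 + 1/35)] = 3.1188
df = n₁ + n₂ − 2 = 72
p-value = P(T ≥ 3.1188) ≈ 0.001
Since p ≈ 0.001 < α = 0.05, reject H0; the evidence is statistically significant.

3.1188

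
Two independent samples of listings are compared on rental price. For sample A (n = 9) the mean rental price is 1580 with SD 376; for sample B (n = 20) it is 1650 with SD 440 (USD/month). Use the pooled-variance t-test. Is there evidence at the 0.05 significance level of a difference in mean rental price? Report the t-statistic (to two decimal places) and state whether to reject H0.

t = -0.41; fail to reject H0

Let group 1 = sample A, group 2 = sample B. H0: μ_1 = μ_2; H1: μ_1 ≠ μ_2 (two-sample pooled-variance t-test, two-sided).
s_p² = [(9−1)·376² + (20−1)·440²]/(9+20−2) = 178126
t = (1580 − 1650)/√[178126·(1/9 + 1/20)] = -0.41
df = n₁ + n₂ − 2 = 27
Two-sided p-value ≈ 0.6827
Since p ≈ 0.6827 > α = 0.05, fail to reject H0; the data do not provide sufficient evidence against H0.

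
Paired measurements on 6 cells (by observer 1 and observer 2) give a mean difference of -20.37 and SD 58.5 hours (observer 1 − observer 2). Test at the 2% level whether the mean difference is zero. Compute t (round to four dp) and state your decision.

H0: μ_d = 0; H1: μ_d ≠ 0 (paired t-test on the differences, two-sided).
t = d̄/(s_d/√n) = -20.37/(58.5/√6) = -0.8529
df = n − 1 = 5
Two-sided p-value ≈ 0.4326
Since p ≈ 0.4326 > α = 0.02, fail to reject H0; the data do not provide sufficient evidence against H0.

t = -0.8529; fail to reject H0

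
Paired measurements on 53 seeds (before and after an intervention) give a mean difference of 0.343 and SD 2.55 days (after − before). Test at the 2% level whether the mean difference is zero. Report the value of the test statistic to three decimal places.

H0: μ_d = 0; H1: μ_d ≠ 0 (paired t-test on the differences, two-sided).
t = d̄/(s_d/√n) = 0.343/(2.55/√53) = 0.979
df = n − 1 = 52
Two-sided p-value ≈ 0.332
Since p ≈ 0.332 > α = 0.02, fail to reject H0; the data do not provide sufficient evidence against H0.

0.979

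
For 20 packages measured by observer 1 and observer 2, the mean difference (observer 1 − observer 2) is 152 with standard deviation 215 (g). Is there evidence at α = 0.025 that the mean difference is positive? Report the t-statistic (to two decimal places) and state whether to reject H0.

t = 3.16; reject H0

H0: μ_d = 0; H1: μ_d > 0 (paired t-test on the differences, right-tailed).
t = d̄/(s_d/√n) = 152/(215/√20) = 3.16
df = n − 1 = 19
p-value = P(T ≥ 3.16) ≈ 0.0026
Since p ≈ 0.0026 < α = 0.025, reject H0; the data support H1.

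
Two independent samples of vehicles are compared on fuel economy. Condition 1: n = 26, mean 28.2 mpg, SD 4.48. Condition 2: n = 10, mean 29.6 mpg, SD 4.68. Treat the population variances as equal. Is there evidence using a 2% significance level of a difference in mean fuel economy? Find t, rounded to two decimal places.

-0.83

Let group 1 = condition 1, group 2 = condition 2. H0: μ_1 = μ_2; H1: μ_1 ≠ μ_2 (two-sample pooled-variance t-test, two-sided).
s_p² = [(26−1)·4.48² + (10−1)·4.68²]/(26+10−2) = 20.5553
t = (28.2 − 29.6)/√[20.5553·(1/26 + 1/10)] = -0.83
df = n₁ + n₂ − 2 = 34
Two-sided p-value ≈ 0.4124
Since p ≈ 0.4124 > α = 0.02, fail to reject H0; the evidence is not statistically significant.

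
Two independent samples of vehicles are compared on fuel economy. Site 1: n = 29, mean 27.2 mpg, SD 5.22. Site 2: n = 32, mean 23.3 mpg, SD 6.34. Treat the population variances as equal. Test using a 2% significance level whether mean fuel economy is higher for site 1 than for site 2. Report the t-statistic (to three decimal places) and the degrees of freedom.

Let group 1 = site 1, group 2 = site 2. H0: μ_1 = μ_2; H1: μ_1 > μ_2 (two-sample pooled-variance t-test, right-tailed).
s_p² = [(29−1)·5.22² + (32−1)·6.34²]/(29+32−2) = 34.0512
t = (27.2 − 23.3)/√[34.0512·(1/29 + 1/32)] = 2.607
df = n₁ + n₂ − 2 = 59
p-value = P(T ≥ 2.607) ≈ 0.0058
Since p ≈ 0.0058 < α = 0.02, reject H0; the evidence is statistically significant.

t = 2.607, df = 59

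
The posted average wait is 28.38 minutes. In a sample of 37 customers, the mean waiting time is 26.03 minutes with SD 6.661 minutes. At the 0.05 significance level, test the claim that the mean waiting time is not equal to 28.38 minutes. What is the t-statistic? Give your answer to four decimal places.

H0: μ = 28.38; H1: μ ≠ 28.38 (one-sample t-test, two-sided).
t = (x̄ − μ₀)/(s/√n) = (26.03 − 28.38)/(6.661/√37) = -2.1460
df = n − 1 = 36
Two-sided p-value ≈ 0.0387
Since p ≈ 0.0387 < α = 0.05, reject H0; the evidence is statistically significant.

-2.1460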